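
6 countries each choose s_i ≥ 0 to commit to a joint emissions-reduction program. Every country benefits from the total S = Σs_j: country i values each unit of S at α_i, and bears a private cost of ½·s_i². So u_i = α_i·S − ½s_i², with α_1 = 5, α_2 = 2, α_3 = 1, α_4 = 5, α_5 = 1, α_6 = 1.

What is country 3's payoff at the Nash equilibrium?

14.5

Country i's FOC: ∂u_i/∂s_i = α_i − s_i = 0, so s_i* = α_i.
NE contributions = (5, 2, 1, 5, 1, 1); S = 15.
u_3 = α_3·S − ½·(s_3)² = 1·15 − ½·1² = 14.5.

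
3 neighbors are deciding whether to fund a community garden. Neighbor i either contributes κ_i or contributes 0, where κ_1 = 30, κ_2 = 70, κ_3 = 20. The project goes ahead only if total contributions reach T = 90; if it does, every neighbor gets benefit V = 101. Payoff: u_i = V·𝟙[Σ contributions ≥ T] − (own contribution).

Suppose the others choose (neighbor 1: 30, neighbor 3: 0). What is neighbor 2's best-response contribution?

Others' total = 30. Contributing 70 brings total to 100 ≥ 90: gain V − κ_2 = 31.
Best response: 70.

70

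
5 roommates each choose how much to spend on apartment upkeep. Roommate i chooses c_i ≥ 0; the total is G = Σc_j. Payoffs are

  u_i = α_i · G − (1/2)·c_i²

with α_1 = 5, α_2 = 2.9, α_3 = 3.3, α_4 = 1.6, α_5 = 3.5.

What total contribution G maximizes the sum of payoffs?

Planner FOC: ∂(Σu_j)/∂c_i = (Σα_j) − c_i = 0, so c_i^SO = Σα_j = 16.3 for every i; G^SO = 81.5.

81.5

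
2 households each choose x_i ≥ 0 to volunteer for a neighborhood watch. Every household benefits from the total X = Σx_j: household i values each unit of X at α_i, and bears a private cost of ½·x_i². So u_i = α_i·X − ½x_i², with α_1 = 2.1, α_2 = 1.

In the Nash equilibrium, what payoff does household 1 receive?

4.305

Household i's FOC: ∂u_i/∂x_i = α_i − x_i = 0, so x_i* = α_i.
NE contributions = (2.1, 1); X = 3.1.
u_1 = α_1·X − ½·(x_1)² = 2.1·3.1 − ½·2.1² = 4.305.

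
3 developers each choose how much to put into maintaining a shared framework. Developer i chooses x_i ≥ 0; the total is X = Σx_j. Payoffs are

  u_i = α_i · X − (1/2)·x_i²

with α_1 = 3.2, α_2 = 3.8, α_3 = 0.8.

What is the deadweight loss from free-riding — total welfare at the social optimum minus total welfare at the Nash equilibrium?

43.08

Developer i's FOC: ∂u_i/∂x_i = α_i − x_i = 0, so x_i* = α_i.
NE contributions = (3.2, 3.8, 0.8); X = 7.8.
W^NE = (Σα)·X − ½Σα_i² = 7.8² − ½·25.32 = 48.18.
Planner sets x_i = Σα_j = 7.8 for every i, so X^SO = 3·7.8 = 23.4.
W^SO = (Σα)·X^SO − ½·3·(Σα)² = (3/2)·7.8² = 91.26.
Deadweight loss = W^SO − W^NE = 43.08.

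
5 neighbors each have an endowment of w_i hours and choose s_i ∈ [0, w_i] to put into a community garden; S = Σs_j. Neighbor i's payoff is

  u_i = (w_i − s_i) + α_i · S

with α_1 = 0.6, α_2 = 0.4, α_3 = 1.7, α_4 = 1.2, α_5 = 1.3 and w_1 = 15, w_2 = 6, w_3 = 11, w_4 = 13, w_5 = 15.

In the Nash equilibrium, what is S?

39

∂u_i/∂s_i = α_i − 1, so neighbor i contributes w_i if α_i > 1, else 0.
α_i > 1 for i ∈ {3, 4, 5}; NE contributions (0, 0, 11, 13, 15), S = 39.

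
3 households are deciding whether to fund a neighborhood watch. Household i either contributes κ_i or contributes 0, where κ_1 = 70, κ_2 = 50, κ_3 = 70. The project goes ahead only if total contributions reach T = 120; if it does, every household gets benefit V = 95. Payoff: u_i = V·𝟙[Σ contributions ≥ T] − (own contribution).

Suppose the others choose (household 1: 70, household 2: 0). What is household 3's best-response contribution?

70

Others' total = 70. Contributing 70 brings total to 140 ≥ 120: gain V − κ_3 = 25.
Best response: 70.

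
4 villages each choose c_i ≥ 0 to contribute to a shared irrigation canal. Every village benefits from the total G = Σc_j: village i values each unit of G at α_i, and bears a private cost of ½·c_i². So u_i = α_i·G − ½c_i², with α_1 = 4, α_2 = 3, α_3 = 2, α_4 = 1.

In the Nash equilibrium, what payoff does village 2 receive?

Village i's FOC: ∂u_i/∂c_i = α_i − c_i = 0, so c_i* = α_i.
NE contributions = (4, 3, 2, 1); G = 10.
u_2 = α_2·G − ½·(c_2)² = 3·10 − ½·3² = 25.5.

25.5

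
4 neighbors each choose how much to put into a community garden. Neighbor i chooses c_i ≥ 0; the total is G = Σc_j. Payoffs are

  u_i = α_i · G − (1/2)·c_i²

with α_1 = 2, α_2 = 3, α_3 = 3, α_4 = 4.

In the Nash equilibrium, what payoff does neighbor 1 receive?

22

Neighbor i's FOC: ∂u_i/∂c_i = α_i − c_i = 0, so c_i* = α_i.
NE contributions = (2, 3, 3, 4); G = 12.
u_1 = α_1·G − ½·(c_1)² = 2·12 − ½·2² = 22.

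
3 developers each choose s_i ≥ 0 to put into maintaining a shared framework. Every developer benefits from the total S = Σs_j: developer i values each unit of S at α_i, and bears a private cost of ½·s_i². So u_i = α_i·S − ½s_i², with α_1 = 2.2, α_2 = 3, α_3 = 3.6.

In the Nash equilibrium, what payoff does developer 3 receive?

25.2

Developer i's FOC: ∂u_i/∂s_i = α_i − s_i = 0, so s_i* = α_i.
NE contributions = (2.2, 3, 3.6); S = 8.8.
u_3 = α_3·S − ½·(s_3)² = 3.6·8.8 − ½·3.6² = 25.2.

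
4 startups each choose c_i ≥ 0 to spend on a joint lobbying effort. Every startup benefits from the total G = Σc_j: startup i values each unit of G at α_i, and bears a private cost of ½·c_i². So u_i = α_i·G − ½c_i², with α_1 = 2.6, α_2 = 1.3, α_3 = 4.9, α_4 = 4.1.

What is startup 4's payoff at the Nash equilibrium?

Startup i's FOC: ∂u_i/∂c_i = α_i − c_i = 0, so c_i* = α_i.
NE contributions = (2.6, 1.3, 4.9, 4.1); G = 12.9.
u_4 = α_4·G − ½·(c_4)² = 4.1·12.9 − ½·4.1² = 44.485.

44.485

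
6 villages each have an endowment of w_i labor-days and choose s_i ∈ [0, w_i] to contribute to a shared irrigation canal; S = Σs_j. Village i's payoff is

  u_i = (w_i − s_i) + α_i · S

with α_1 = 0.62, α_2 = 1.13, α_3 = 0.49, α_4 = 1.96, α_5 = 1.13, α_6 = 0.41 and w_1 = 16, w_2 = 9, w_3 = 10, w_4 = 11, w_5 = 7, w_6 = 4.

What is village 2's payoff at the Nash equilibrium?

∂u_i/∂s_i = α_i − 1, so village i contributes w_i if α_i > 1, else 0.
α_i > 1 for i ∈ {2, 4, 5}; NE contributions (0, 9, 0, 11, 7, 0), S = 27.
u_2 = (9 − 9) + 1.13·27 = 30.51.

30.51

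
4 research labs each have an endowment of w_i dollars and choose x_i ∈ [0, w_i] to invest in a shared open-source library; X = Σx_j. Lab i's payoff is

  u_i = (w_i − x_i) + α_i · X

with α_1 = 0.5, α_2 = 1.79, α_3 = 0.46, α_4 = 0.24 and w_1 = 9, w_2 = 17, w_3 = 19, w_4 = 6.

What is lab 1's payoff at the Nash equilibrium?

17.5

∂u_i/∂x_i = α_i − 1, so lab i contributes w_i if α_i > 1, else 0.
α_i > 1 for i ∈ {2}; NE contributions (0, 17, 0, 0), X = 17.
u_1 = (9 − 0) + 0.5·17 = 17.5.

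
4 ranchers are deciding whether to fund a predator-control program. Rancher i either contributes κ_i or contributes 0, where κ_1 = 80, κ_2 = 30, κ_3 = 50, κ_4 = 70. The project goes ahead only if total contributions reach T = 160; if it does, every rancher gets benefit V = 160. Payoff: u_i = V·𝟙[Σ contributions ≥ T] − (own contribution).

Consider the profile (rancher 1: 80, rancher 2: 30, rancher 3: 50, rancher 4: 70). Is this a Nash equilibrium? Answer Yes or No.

No

Total = 230 ≥ 160: provided.
Rancher 1 (pledges 80, payoff 80): dropping to 0 → total 150, payoff 0. No gain.
Rancher 2 (pledges 30, payoff 130): dropping to 0 → total 200, payoff 160. Profitable deviation.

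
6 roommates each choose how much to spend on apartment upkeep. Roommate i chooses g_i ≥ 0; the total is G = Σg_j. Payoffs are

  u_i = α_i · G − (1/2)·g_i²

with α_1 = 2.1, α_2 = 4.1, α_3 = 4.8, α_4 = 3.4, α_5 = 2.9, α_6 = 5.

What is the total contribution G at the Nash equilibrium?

Roommate i's FOC: ∂u_i/∂g_i = α_i − g_i = 0, so g_i* = α_i.
NE contributions = (2.1, 4.1, 4.8, 3.4, 2.9, 5); G = 22.3.

22.3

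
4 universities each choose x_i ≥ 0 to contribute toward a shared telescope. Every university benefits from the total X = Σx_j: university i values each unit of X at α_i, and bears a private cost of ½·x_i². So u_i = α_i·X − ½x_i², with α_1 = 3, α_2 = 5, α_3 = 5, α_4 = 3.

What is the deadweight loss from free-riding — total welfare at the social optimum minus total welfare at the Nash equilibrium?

290

University i's FOC: ∂u_i/∂x_i = α_i − x_i = 0, so x_i* = α_i.
NE contributions = (3, 5, 5, 3); X = 16.
W^NE = (Σα)·X − ½Σα_i² = 16² − ½·68 = 222.
Planner sets x_i = Σα_j = 16 for every i, so X^SO = 4·16 = 64.
W^SO = (Σα)·X^SO − ½·4·(Σα)² = (4/2)·16² = 512.
Deadweight loss = W^SO − W^NE = 290.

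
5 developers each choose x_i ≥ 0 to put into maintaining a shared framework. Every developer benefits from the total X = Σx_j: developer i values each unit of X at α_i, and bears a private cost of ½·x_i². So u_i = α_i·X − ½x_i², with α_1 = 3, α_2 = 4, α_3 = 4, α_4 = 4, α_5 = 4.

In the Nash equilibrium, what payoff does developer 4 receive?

Developer i's FOC: ∂u_i/∂x_i = α_i − x_i = 0, so x_i* = α_i.
NE contributions = (3, 4, 4, 4, 4); X = 19.
u_4 = α_4·X − ½·(x_4)² = 4·19 − ½·4² = 68.

68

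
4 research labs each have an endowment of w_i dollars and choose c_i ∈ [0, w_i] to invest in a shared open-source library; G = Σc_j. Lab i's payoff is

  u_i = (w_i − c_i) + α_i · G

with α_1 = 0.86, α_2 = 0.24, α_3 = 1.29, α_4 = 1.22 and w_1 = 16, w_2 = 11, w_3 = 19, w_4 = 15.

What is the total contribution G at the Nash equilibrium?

34

∂u_i/∂c_i = α_i − 1, so lab i contributes w_i if α_i > 1, else 0.
α_i > 1 for i ∈ {3, 4}; NE contributions (0, 0, 19, 15), G = 34.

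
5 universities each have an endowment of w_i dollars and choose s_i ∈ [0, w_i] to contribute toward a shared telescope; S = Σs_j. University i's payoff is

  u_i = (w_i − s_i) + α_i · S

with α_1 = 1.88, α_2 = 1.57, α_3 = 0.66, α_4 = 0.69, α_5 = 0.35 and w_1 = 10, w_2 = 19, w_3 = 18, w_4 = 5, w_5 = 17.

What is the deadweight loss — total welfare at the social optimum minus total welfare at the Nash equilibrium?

166

∂u_i/∂s_i = α_i − 1, so university i contributes w_i if α_i > 1, else 0.
α_i > 1 for i ∈ {1, 2}; NE contributions (10, 19, 0, 0, 0), S = 29.
W^NE = Σw_i − S^NE + (Σα_i)·S^NE = 69 + 4.15·29 = 189.35.
Planner: ∂(Σu_j)/∂s_i = Σα_j − 1 = 4.15 > 0, so everyone contributes w_i; S^SO = 69, W^SO = 69 + 4.15·69 = 355.35.
Deadweight loss = 166.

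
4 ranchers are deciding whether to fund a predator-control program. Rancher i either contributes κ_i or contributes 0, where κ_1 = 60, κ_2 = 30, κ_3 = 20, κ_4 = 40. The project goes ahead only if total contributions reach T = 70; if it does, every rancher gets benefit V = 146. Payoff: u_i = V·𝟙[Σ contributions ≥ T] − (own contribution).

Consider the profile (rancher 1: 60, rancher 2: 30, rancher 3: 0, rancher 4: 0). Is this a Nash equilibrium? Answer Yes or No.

Yes

Total = 90 ≥ 70: provided.
Rancher 1 (pledges 60, payoff 86): dropping to 0 → total 30, payoff 0. No gain.
Rancher 2 (pledges 30, payoff 116): dropping to 0 → total 60, payoff 0. No gain.
Rancher 3 (pledges 0, payoff 146): pledging 20 → total 110, payoff 126. No gain.
Rancher 4 (pledges 0, payoff 146): pledging 40 → total 130, payoff 106. No gain.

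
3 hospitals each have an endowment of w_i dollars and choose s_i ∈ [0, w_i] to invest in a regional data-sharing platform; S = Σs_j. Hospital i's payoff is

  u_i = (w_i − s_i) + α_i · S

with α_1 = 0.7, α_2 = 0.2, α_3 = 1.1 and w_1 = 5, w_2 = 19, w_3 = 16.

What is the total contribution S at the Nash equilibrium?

16

∂u_i/∂s_i = α_i − 1, so hospital i contributes w_i if α_i > 1, else 0.
α_i > 1 for i ∈ {3}; NE contributions (0, 0, 16), S = 16.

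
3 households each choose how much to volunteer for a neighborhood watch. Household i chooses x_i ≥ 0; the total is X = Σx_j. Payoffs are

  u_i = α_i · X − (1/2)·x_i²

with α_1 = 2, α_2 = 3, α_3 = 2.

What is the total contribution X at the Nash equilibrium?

Household i's FOC: ∂u_i/∂x_i = α_i − x_i = 0, so x_i* = α_i.
NE contributions = (2, 3, 2); X = 7.

7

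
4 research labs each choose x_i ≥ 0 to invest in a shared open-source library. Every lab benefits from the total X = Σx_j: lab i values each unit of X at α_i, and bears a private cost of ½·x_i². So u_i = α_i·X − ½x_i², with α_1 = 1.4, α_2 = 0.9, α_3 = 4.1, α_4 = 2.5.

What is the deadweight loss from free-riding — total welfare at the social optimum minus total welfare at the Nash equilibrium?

Lab i's FOC: ∂u_i/∂x_i = α_i − x_i = 0, so x_i* = α_i.
NE contributions = (1.4, 0.9, 4.1, 2.5); X = 8.9.
W^NE = (Σα)·X − ½Σα_i² = 8.9² − ½·25.83 = 66.295.
Planner sets x_i = Σα_j = 8.9 for every i, so X^SO = 4·8.9 = 35.6.
W^SO = (Σα)·X^SO − ½·4·(Σα)² = (4/2)·8.9² = 158.42.
Deadweight loss = W^SO − W^NE = 92.125.

92.125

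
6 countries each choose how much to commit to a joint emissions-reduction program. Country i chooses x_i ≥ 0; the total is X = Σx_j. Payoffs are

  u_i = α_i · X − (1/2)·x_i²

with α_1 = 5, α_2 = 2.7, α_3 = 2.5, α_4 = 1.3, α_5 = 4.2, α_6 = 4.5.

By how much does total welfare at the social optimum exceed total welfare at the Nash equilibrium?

Country i's FOC: ∂u_i/∂x_i = α_i − x_i = 0, so x_i* = α_i.
NE contributions = (5, 2.7, 2.5, 1.3, 4.2, 4.5); X = 20.2.
W^NE = (Σα)·X − ½Σα_i² = 20.2² − ½·78.12 = 368.98.
Planner sets x_i = Σα_j = 20.2 for every i, so X^SO = 6·20.2 = 121.2.
W^SO = (Σα)·X^SO − ½·6·(Σα)² = (6/2)·20.2² = 1224.12.
Deadweight loss = W^SO − W^NE = 855.14.

855.14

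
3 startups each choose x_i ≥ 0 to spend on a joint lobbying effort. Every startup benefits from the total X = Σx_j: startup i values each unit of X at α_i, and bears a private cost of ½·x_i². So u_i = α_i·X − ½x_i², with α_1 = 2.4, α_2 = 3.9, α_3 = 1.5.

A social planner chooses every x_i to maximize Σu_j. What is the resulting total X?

Planner FOC: ∂(Σu_j)/∂x_i = (Σα_j) − x_i = 0, so x_i^SO = Σα_j = 7.8 for every i; X^SO = 23.4.

23.4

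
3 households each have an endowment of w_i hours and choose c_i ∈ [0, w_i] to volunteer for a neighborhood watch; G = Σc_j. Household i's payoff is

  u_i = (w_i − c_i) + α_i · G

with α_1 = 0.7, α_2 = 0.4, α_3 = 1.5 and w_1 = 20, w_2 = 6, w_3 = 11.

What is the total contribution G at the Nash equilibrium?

11

∂u_i/∂c_i = α_i − 1, so household i contributes w_i if α_i > 1, else 0.
α_i > 1 for i ∈ {3}; NE contributions (0, 0, 11), G = 11.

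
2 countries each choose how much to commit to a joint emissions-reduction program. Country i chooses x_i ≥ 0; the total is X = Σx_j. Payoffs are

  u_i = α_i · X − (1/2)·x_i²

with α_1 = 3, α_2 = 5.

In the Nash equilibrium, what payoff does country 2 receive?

27.5

Country i's FOC: ∂u_i/∂x_i = α_i − x_i = 0, so x_i* = α_i.
NE contributions = (3, 5); X = 8.
u_2 = α_2·X − ½·(x_2)² = 5·8 − ½·5² = 27.5.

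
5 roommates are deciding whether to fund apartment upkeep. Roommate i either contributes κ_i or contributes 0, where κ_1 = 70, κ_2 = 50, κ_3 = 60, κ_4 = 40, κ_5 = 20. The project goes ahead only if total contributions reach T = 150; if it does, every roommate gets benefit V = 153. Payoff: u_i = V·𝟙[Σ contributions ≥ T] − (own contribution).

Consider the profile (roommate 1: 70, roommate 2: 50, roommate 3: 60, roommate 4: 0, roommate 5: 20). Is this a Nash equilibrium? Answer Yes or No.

Total = 200 ≥ 150: provided.
Roommate 1 (pledges 70, payoff 83): dropping to 0 → total 130, payoff 0. No gain.
Roommate 2 (pledges 50, payoff 103): dropping to 0 → total 150, payoff 153. Profitable deviation.

No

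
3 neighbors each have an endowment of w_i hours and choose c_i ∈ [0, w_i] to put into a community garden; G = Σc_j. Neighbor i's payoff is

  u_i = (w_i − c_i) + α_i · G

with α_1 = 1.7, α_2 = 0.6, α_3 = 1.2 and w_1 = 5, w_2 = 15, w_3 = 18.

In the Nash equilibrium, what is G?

23

∂u_i/∂c_i = α_i − 1, so neighbor i contributes w_i if α_i > 1, else 0.
α_i > 1 for i ∈ {1, 3}; NE contributions (5, 0, 18), G = 23.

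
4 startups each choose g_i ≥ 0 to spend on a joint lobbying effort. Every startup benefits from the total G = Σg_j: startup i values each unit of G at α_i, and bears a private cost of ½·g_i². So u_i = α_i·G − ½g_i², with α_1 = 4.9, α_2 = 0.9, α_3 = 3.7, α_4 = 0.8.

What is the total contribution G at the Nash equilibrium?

Startup i's FOC: ∂u_i/∂g_i = α_i − g_i = 0, so g_i* = α_i.
NE contributions = (4.9, 0.9, 3.7, 0.8); G = 10.3.

10.3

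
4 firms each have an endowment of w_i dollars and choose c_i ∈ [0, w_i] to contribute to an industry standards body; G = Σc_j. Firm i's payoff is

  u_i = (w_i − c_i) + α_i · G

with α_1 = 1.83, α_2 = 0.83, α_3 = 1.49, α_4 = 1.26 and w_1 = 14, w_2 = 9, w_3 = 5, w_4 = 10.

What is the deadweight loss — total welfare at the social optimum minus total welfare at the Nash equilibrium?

39.69

∂u_i/∂c_i = α_i − 1, so firm i contributes w_i if α_i > 1, else 0.
α_i > 1 for i ∈ {1, 3, 4}; NE contributions (14, 0, 5, 10), G = 29.
W^NE = Σw_i − G^NE + (Σα_i)·G^NE = 38 + 4.41·29 = 165.89.
Planner: ∂(Σu_j)/∂c_i = Σα_j − 1 = 4.41 > 0, so everyone contributes w_i; G^SO = 38, W^SO = 38 + 4.41·38 = 205.58.
Deadweight loss = 39.69.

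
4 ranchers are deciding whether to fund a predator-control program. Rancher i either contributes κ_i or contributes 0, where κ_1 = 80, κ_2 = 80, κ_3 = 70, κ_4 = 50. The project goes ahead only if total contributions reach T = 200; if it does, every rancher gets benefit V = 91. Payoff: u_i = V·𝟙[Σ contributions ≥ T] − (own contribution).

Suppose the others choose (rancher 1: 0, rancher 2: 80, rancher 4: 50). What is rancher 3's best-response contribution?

Others' total = 130. Contributing 70 brings total to 200 ≥ 200: gain V − κ_3 = 21.
Best response: 70.

70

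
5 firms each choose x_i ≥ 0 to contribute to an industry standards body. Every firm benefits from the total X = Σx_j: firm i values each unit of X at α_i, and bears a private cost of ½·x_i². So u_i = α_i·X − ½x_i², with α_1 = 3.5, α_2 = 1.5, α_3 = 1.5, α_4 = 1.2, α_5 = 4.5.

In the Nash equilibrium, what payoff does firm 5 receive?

Firm i's FOC: ∂u_i/∂x_i = α_i − x_i = 0, so x_i* = α_i.
NE contributions = (3.5, 1.5, 1.5, 1.2, 4.5); X = 12.2.
u_5 = α_5·X − ½·(x_5)² = 4.5·12.2 − ½·4.5² = 44.775.

44.775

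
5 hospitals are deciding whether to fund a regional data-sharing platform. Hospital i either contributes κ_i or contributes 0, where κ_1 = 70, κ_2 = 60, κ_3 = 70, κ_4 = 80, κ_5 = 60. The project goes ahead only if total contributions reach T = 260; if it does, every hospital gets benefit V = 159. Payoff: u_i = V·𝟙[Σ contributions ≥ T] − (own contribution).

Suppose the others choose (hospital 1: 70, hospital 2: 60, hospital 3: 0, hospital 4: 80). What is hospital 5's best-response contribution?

Others' total = 210. Contributing 60 brings total to 270 ≥ 260: gain V − κ_5 = 99.
Best response: 60.

60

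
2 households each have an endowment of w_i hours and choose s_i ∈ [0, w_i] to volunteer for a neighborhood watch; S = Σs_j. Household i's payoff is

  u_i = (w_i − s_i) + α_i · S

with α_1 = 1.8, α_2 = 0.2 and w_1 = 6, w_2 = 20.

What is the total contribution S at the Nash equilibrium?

∂u_i/∂s_i = α_i − 1, so household i contributes w_i if α_i > 1, else 0.
α_i > 1 for i ∈ {1}; NE contributions (6, 0), S = 6.

6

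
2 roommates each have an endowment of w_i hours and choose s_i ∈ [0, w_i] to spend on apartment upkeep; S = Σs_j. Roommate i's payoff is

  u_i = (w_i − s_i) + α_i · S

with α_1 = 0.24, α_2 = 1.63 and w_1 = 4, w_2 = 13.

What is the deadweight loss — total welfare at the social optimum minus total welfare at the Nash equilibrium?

3.48

∂u_i/∂s_i = α_i − 1, so roommate i contributes w_i if α_i > 1, else 0.
α_i > 1 for i ∈ {2}; NE contributions (0, 13), S = 13.
W^NE = Σw_i − S^NE + (Σα_i)·S^NE = 17 + 0.87·13 = 28.31.
Planner: ∂(Σu_j)/∂s_i = Σα_j − 1 = 0.87 > 0, so everyone contributes w_i; S^SO = 17, W^SO = 17 + 0.87·17 = 31.79.
Deadweight loss = 3.48.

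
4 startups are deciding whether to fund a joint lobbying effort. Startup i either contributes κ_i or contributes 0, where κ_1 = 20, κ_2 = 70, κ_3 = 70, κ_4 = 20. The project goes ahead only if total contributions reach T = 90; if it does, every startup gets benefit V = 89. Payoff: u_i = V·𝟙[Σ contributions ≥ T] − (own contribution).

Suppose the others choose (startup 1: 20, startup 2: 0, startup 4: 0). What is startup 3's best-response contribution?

Others' total = 20. Contributing 70 brings total to 90 ≥ 90: gain V − κ_3 = 19.
Best response: 70.

70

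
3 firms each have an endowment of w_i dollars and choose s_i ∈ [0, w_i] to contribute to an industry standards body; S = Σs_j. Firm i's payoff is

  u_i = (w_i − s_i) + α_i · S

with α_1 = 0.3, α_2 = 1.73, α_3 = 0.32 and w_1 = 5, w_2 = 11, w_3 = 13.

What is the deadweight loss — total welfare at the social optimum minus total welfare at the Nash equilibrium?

24.3

∂u_i/∂s_i = α_i − 1, so firm i contributes w_i if α_i > 1, else 0.
α_i > 1 for i ∈ {2}; NE contributions (0, 11, 0), S = 11.
W^NE = Σw_i − S^NE + (Σα_i)·S^NE = 29 + 1.35·11 = 43.85.
Planner: ∂(Σu_j)/∂s_i = Σα_j − 1 = 1.35 > 0, so everyone contributes w_i; S^SO = 29, W^SO = 29 + 1.35·29 = 68.15.
Deadweight loss = 24.3.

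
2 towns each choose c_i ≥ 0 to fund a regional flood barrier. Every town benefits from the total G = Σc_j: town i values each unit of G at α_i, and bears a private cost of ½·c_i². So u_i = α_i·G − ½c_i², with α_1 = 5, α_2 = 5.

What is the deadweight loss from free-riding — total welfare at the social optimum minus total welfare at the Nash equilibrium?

Town i's FOC: ∂u_i/∂c_i = α_i − c_i = 0, so c_i* = α_i.
NE contributions = (5, 5); G = 10.
W^NE = (Σα)·G − ½Σα_i² = 10² − ½·50 = 75.
Planner sets c_i = Σα_j = 10 for every i, so G^SO = 2·10 = 20.
W^SO = (Σα)·G^SO − ½·2·(Σα)² = (2/2)·10² = 100.
Deadweight loss = W^SO − W^NE = 25.

25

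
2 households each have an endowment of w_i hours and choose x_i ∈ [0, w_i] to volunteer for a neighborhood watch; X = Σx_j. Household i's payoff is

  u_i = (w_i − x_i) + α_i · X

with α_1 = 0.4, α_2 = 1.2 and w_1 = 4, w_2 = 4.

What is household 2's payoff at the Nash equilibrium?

4.8

∂u_i/∂x_i = α_i − 1, so household i contributes w_i if α_i > 1, else 0.
α_i > 1 for i ∈ {2}; NE contributions (0, 4), X = 4.
u_2 = (4 − 4) + 1.2·4 = 4.8.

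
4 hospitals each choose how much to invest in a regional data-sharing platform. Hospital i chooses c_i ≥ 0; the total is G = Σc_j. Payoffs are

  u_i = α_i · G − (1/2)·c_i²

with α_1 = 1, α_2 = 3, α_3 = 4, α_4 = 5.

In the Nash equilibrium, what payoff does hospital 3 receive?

Hospital i's FOC: ∂u_i/∂c_i = α_i − c_i = 0, so c_i* = α_i.
NE contributions = (1, 3, 4, 5); G = 13.
u_3 = α_3·G − ½·(c_3)² = 4·13 − ½·4² = 44.

44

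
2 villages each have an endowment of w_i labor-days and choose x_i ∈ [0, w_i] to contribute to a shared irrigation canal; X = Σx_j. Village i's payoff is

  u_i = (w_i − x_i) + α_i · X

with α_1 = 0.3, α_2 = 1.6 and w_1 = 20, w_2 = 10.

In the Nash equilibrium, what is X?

∂u_i/∂x_i = α_i − 1, so village i contributes w_i if α_i > 1, else 0.
α_i > 1 for i ∈ {2}; NE contributions (0, 10), X = 10.

10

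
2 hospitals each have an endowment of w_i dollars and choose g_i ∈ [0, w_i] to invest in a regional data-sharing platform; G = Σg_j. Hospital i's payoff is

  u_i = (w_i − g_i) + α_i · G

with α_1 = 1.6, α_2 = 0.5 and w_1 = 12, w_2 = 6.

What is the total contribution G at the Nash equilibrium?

∂u_i/∂g_i = α_i − 1, so hospital i contributes w_i if α_i > 1, else 0.
α_i > 1 for i ∈ {1}; NE contributions (12, 0), G = 12.

12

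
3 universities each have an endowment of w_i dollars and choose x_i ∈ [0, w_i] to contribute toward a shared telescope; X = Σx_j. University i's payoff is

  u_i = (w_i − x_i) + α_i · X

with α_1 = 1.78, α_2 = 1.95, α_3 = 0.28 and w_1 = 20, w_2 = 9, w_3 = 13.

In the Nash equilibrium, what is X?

29

∂u_i/∂x_i = α_i − 1, so university i contributes w_i if α_i > 1, else 0.
α_i > 1 for i ∈ {1, 2}; NE contributions (20, 9, 0), X = 29.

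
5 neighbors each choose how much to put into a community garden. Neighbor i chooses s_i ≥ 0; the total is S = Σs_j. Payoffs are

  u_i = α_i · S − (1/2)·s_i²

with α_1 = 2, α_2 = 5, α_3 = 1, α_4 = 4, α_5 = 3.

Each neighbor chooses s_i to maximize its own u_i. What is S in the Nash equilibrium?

Neighbor i's FOC: ∂u_i/∂s_i = α_i − s_i = 0, so s_i* = α_i.
NE contributions = (2, 5, 1, 4, 3); S = 15.

15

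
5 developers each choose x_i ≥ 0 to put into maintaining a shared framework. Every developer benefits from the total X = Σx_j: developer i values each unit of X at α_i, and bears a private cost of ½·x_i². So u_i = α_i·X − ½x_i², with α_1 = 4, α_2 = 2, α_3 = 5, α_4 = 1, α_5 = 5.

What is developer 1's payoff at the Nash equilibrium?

Developer i's FOC: ∂u_i/∂x_i = α_i − x_i = 0, so x_i* = α_i.
NE contributions = (4, 2, 5, 1, 5); X = 17.
u_1 = α_1·X − ½·(x_1)² = 4·17 − ½·4² = 60.

60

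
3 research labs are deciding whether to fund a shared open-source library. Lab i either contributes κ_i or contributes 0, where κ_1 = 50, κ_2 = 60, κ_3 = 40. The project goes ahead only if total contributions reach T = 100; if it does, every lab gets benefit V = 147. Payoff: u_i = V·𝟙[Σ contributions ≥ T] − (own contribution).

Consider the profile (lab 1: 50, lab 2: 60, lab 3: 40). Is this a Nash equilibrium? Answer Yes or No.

Total = 150 ≥ 100: provided.
Lab 1 (pledges 50, payoff 97): dropping to 0 → total 100, payoff 147. Profitable deviation.

No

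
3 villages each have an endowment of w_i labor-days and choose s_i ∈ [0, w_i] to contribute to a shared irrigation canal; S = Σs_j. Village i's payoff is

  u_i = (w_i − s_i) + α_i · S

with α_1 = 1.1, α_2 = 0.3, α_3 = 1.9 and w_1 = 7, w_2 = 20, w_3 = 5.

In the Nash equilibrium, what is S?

∂u_i/∂s_i = α_i − 1, so village i contributes w_i if α_i > 1, else 0.
α_i > 1 for i ∈ {1, 3}; NE contributions (7, 0, 5), S = 12.

12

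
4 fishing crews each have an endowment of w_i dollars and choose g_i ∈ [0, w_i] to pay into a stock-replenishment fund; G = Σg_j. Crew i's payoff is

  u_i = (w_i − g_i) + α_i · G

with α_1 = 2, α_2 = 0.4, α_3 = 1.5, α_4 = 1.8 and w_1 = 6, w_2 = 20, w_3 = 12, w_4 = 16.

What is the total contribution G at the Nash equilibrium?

34

∂u_i/∂g_i = α_i − 1, so crew i contributes w_i if α_i > 1, else 0.
α_i > 1 for i ∈ {1, 3, 4}; NE contributions (6, 0, 12, 16), G = 34.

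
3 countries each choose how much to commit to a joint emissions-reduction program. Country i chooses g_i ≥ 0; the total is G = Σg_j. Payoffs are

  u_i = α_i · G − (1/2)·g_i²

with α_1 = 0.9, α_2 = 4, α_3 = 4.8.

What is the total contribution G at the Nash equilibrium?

9.7

Country i's FOC: ∂u_i/∂g_i = α_i − g_i = 0, so g_i* = α_i.
NE contributions = (0.9, 4, 4.8); G = 9.7.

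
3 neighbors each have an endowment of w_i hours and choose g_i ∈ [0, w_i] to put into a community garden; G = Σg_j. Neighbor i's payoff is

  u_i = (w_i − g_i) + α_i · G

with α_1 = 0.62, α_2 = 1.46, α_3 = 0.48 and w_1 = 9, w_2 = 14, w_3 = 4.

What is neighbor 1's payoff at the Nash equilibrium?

∂u_i/∂g_i = α_i − 1, so neighbor i contributes w_i if α_i > 1, else 0.
α_i > 1 for i ∈ {2}; NE contributions (0, 14, 0), G = 14.
u_1 = (9 − 0) + 0.62·14 = 17.68.

17.68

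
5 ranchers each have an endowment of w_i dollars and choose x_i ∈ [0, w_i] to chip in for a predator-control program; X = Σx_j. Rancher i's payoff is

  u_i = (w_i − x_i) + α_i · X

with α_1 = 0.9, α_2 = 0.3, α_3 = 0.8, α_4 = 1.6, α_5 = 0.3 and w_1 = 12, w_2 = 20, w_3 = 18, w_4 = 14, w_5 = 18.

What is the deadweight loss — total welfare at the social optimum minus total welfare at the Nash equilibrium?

197.2

∂u_i/∂x_i = α_i − 1, so rancher i contributes w_i if α_i > 1, else 0.
α_i > 1 for i ∈ {4}; NE contributions (0, 0, 0, 14, 0), X = 14.
W^NE = Σw_i − X^NE + (Σα_i)·X^NE = 82 + 2.9·14 = 122.6.
Planner: ∂(Σu_j)/∂x_i = Σα_j − 1 = 2.9 > 0, so everyone contributes w_i; X^SO = 82, W^SO = 82 + 2.9·82 = 319.8.
Deadweight loss = 197.2.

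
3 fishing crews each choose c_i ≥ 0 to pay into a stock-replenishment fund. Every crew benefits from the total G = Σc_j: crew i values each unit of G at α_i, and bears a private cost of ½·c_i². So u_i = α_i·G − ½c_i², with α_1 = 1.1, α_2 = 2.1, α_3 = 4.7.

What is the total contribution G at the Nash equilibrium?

7.9

Crew i's FOC: ∂u_i/∂c_i = α_i − c_i = 0, so c_i* = α_i.
NE contributions = (1.1, 2.1, 4.7); G = 7.9.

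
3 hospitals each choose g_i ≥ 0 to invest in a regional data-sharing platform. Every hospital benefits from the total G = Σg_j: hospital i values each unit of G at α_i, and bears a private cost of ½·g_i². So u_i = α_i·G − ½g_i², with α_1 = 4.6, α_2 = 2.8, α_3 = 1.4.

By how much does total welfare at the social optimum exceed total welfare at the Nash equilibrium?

Hospital i's FOC: ∂u_i/∂g_i = α_i − g_i = 0, so g_i* = α_i.
NE contributions = (4.6, 2.8, 1.4); G = 8.8.
W^NE = (Σα)·G − ½Σα_i² = 8.8² − ½·30.96 = 61.96.
Planner sets g_i = Σα_j = 8.8 for every i, so G^SO = 3·8.8 = 26.4.
W^SO = (Σα)·G^SO − ½·3·(Σα)² = (3/2)·8.8² = 116.16.
Deadweight loss = W^SO − W^NE = 54.2.

54.2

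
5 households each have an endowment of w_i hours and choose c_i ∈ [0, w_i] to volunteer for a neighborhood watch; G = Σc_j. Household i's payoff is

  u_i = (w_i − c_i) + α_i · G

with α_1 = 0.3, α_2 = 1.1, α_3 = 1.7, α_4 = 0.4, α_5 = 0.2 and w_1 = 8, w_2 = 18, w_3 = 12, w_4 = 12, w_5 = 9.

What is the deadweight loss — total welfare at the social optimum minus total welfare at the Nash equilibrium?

78.3

∂u_i/∂c_i = α_i − 1, so household i contributes w_i if α_i > 1, else 0.
α_i > 1 for i ∈ {2, 3}; NE contributions (0, 18, 12, 0, 0), G = 30.
W^NE = Σw_i − G^NE + (Σα_i)·G^NE = 59 + 2.7·30 = 140.
Planner: ∂(Σu_j)/∂c_i = Σα_j − 1 = 2.7 > 0, so everyone contributes w_i; G^SO = 59, W^SO = 59 + 2.7·59 = 218.3.
Deadweight loss = 78.3.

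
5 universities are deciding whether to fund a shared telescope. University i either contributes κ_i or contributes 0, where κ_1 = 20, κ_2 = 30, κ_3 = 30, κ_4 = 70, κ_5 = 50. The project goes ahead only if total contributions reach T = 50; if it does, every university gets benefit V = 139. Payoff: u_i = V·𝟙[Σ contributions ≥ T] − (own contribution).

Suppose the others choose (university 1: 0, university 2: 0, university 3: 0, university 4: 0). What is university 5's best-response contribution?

Others' total = 0. Contributing 50 brings total to 50 ≥ 50: gain V − κ_5 = 89.
Best response: 50.

50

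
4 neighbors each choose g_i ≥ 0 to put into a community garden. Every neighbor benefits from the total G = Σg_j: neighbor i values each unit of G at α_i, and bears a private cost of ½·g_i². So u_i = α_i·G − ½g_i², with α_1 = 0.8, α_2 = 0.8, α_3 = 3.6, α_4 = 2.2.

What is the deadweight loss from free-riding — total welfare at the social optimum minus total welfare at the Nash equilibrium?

Neighbor i's FOC: ∂u_i/∂g_i = α_i − g_i = 0, so g_i* = α_i.
NE contributions = (0.8, 0.8, 3.6, 2.2); G = 7.4.
W^NE = (Σα)·G − ½Σα_i² = 7.4² − ½·19.08 = 45.22.
Planner sets g_i = Σα_j = 7.4 for every i, so G^SO = 4·7.4 = 29.6.
W^SO = (Σα)·G^SO − ½·4·(Σα)² = (4/2)·7.4² = 109.52.
Deadweight loss = W^SO − W^NE = 64.3.

64.3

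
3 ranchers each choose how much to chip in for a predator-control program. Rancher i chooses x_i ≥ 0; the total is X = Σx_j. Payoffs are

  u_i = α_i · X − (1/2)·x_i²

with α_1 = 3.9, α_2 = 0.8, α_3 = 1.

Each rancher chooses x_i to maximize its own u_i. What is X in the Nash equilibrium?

5.7

Rancher i's FOC: ∂u_i/∂x_i = α_i − x_i = 0, so x_i* = α_i.
NE contributions = (3.9, 0.8, 1); X = 5.7.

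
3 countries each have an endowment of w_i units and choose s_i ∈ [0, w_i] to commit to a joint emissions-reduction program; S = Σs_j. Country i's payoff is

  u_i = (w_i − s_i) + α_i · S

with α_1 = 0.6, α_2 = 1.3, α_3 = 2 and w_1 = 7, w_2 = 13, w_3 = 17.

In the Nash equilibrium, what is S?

∂u_i/∂s_i = α_i − 1, so country i contributes w_i if α_i > 1, else 0.
α_i > 1 for i ∈ {2, 3}; NE contributions (0, 13, 17), S = 30.

30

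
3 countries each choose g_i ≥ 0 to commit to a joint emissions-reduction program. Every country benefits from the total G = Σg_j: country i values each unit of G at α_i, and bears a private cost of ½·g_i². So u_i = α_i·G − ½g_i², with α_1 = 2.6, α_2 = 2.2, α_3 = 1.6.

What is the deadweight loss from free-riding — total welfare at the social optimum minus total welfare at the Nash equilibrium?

27.56

Country i's FOC: ∂u_i/∂g_i = α_i − g_i = 0, so g_i* = α_i.
NE contributions = (2.6, 2.2, 1.6); G = 6.4.
W^NE = (Σα)·G − ½Σα_i² = 6.4² − ½·14.16 = 33.88.
Planner sets g_i = Σα_j = 6.4 for every i, so G^SO = 3·6.4 = 19.2.
W^SO = (Σα)·G^SO − ½·3·(Σα)² = (3/2)·6.4² = 61.44.
Deadweight loss = W^SO − W^NE = 27.56.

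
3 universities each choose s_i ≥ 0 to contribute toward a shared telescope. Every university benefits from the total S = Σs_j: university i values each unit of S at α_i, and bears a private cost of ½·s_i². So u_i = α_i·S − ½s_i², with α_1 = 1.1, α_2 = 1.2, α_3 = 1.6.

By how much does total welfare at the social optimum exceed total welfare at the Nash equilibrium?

10.21

University i's FOC: ∂u_i/∂s_i = α_i − s_i = 0, so s_i* = α_i.
NE contributions = (1.1, 1.2, 1.6); S = 3.9.
W^NE = (Σα)·S − ½Σα_i² = 3.9² − ½·5.21 = 12.605.
Planner sets s_i = Σα_j = 3.9 for every i, so S^SO = 3·3.9 = 11.7.
W^SO = (Σα)·S^SO − ½·3·(Σα)² = (3/2)·3.9² = 22.815.
Deadweight loss = W^SO − W^NE = 10.21.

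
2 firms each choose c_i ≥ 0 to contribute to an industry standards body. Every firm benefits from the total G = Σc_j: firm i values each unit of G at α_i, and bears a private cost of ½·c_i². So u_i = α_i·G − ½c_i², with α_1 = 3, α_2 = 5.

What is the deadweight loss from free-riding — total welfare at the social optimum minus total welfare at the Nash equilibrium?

Firm i's FOC: ∂u_i/∂c_i = α_i − c_i = 0, so c_i* = α_i.
NE contributions = (3, 5); G = 8.
W^NE = (Σα)·G − ½Σα_i² = 8² − ½·34 = 47.
Planner sets c_i = Σα_j = 8 for every i, so G^SO = 2·8 = 16.
W^SO = (Σα)·G^SO − ½·2·(Σα)² = (2/2)·8² = 64.
Deadweight loss = W^SO − W^NE = 17.

17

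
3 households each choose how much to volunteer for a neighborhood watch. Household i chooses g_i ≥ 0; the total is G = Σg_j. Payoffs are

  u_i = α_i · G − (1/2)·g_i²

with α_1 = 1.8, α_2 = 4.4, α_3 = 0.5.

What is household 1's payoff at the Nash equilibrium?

10.44

Household i's FOC: ∂u_i/∂g_i = α_i − g_i = 0, so g_i* = α_i.
NE contributions = (1.8, 4.4, 0.5); G = 6.7.
u_1 = α_1·G − ½·(g_1)² = 1.8·6.7 − ½·1.8² = 10.44.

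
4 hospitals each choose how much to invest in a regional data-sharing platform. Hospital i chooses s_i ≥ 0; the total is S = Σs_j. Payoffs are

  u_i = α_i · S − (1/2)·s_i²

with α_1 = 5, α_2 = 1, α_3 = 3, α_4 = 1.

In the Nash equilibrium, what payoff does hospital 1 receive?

37.5

Hospital i's FOC: ∂u_i/∂s_i = α_i − s_i = 0, so s_i* = α_i.
NE contributions = (5, 1, 3, 1); S = 10.
u_1 = α_1·S − ½·(s_1)² = 5·10 − ½·5² = 37.5.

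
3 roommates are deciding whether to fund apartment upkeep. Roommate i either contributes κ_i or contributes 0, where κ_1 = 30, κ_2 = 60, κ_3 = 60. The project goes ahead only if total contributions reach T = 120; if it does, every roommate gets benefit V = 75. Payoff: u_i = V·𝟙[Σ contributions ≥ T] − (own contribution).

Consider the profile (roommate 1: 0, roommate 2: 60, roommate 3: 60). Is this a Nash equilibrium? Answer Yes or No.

Total = 120 ≥ 120: provided.
Roommate 1 (pledges 0, payoff 75): pledging 30 → total 150, payoff 45. No gain.
Roommate 2 (pledges 60, payoff 15): dropping to 0 → total 60, payoff 0. No gain.
Roommate 3 (pledges 60, payoff 15): dropping to 0 → total 60, payoff 0. No gain.

Yes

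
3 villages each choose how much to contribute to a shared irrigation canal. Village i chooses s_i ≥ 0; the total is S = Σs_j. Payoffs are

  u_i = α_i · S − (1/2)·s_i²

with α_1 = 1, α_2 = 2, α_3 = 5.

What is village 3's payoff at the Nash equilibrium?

27.5

Village i's FOC: ∂u_i/∂s_i = α_i − s_i = 0, so s_i* = α_i.
NE contributions = (1, 2, 5); S = 8.
u_3 = α_3·S − ½·(s_3)² = 5·8 − ½·5² = 27.5.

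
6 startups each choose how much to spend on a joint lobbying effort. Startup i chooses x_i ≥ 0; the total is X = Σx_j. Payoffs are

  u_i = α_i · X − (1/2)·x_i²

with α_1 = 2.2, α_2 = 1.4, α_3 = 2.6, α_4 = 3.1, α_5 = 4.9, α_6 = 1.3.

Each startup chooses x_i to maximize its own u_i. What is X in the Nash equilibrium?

Startup i's FOC: ∂u_i/∂x_i = α_i − x_i = 0, so x_i* = α_i.
NE contributions = (2.2, 1.4, 2.6, 3.1, 4.9, 1.3); X = 15.5.

15.5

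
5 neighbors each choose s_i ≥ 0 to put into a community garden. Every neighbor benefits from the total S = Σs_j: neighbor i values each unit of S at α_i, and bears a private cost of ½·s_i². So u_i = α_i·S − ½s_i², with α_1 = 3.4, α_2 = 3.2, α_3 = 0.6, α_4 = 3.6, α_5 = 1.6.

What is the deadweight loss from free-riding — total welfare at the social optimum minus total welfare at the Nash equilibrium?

Neighbor i's FOC: ∂u_i/∂s_i = α_i − s_i = 0, so s_i* = α_i.
NE contributions = (3.4, 3.2, 0.6, 3.6, 1.6); S = 12.4.
W^NE = (Σα)·S − ½Σα_i² = 12.4² − ½·37.68 = 134.92.
Planner sets s_i = Σα_j = 12.4 for every i, so S^SO = 5·12.4 = 62.
W^SO = (Σα)·S^SO − ½·5·(Σα)² = (5/2)·12.4² = 384.4.
Deadweight loss = W^SO − W^NE = 249.48.

249.48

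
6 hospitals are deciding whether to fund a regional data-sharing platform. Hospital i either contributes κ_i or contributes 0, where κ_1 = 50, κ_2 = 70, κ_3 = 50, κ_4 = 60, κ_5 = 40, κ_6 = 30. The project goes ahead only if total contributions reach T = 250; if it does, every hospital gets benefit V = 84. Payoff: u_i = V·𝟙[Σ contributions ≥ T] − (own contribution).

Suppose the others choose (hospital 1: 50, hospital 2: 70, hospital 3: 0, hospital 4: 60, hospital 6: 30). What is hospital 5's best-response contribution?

Others' total = 210. Contributing 40 brings total to 250 ≥ 250: gain V − κ_5 = 44.
Best response: 40.

40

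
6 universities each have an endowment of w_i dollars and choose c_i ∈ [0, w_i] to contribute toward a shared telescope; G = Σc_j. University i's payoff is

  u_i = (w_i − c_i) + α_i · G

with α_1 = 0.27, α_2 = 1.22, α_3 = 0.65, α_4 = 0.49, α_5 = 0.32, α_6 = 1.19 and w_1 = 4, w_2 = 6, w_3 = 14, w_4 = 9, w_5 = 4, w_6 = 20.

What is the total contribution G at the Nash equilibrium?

26

∂u_i/∂c_i = α_i − 1, so university i contributes w_i if α_i > 1, else 0.
α_i > 1 for i ∈ {2, 6}; NE contributions (0, 6, 0, 0, 0, 20), G = 26.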